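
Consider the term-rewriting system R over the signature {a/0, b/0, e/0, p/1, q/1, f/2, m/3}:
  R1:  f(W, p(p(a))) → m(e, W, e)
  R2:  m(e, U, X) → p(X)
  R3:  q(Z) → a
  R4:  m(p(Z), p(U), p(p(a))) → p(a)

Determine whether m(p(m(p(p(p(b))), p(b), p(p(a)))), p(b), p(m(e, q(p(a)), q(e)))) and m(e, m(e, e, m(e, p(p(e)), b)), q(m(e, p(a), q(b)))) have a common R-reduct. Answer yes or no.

yes — NF(t₁) = p(a), NF(t₂) = p(a)

Reduce t₁ = m(p(m(p(p(p(b))), p(b), p(p(a)))), p(b), p(m(e, q(p(a)), q(e)))):
1. m(p(m(p(p(p(b))), p(b), p(p(a)))), p(b), p(m(e, q(p(a)), q(e))))  →  m(p(p(a)), p(b), p(m(e, q(p(a)), q(e))))   [R4 at 1.1]
2. m(p(p(a)), p(b), p(m(e, q(p(a)), q(e))))  →  m(p(p(a)), p(b), p(p(q(e))))   [R2 at 3.1]
3. m(p(p(a)), p(b), p(p(q(e))))  →  m(p(p(a)), p(b), p(p(a)))   [R3 at 3.1.1]
4. m(p(p(a)), p(b), p(p(a)))  →  p(a)   [R4 at ε]

Reduce t₂ = m(e, m(e, e, m(e, p(p(e)), b)), q(m(e, p(a), q(b)))):
1. m(e, m(e, e, m(e, p(p(e)), b)), q(m(e, p(a), q(b))))  →  p(q(m(e, p(a), q(b))))   [R2 at ε]
2. p(q(m(e, p(a), q(b))))  →  p(a)   [R3 at 1]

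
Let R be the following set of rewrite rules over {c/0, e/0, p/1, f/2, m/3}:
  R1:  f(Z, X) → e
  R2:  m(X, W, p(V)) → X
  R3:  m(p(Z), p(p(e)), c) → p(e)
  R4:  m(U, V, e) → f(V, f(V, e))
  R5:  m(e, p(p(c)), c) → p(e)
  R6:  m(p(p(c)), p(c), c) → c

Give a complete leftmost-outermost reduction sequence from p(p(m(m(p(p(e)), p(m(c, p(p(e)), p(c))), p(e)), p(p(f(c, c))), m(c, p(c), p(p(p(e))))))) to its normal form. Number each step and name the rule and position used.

p(p(p(e)))

1. p(p(m(m(p(p(e)), p(m(c, p(p(e)), p(c))), p(e)), p(p(f(c, c))), m(c, p(c), p(p(p(e)))))))  →  p(p(m(p(p(e)), p(p(f(c, c))), m(c, p(c), p(p(p(e)))))))   [R2 at 1.1.1]
2. p(p(m(p(p(e)), p(p(f(c, c))), m(c, p(c), p(p(p(e)))))))  →  p(p(m(p(p(e)), p(p(e)), m(c, p(c), p(p(p(e)))))))   [R1 at 1.1.2.1.1]
3. p(p(m(p(p(e)), p(p(e)), m(c, p(c), p(p(p(e)))))))  →  p(p(m(p(p(e)), p(p(e)), c)))   [R2 at 1.1.3]
4. p(p(m(p(p(e)), p(p(e)), c)))  →  p(p(p(e)))   [R3 at 1.1]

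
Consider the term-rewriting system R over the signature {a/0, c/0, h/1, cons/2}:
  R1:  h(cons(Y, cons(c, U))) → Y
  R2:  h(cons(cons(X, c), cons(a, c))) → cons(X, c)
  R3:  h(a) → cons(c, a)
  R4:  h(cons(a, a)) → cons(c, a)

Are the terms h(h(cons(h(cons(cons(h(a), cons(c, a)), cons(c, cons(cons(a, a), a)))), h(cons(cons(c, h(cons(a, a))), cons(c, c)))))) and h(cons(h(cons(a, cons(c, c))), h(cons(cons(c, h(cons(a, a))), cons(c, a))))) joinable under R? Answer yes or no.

Reduce t₁ = h(h(cons(h(cons(cons(h(a), cons(c, a)), cons(c, cons(cons(a, a), a)))), h(cons(cons(c, h(cons(a, a))), cons(c, c)))))):
1. h(h(cons(h(cons(cons(h(a), cons(c, a)), cons(c, cons(cons(a, a), a)))), h(cons(cons(c, h(cons(a, a))), cons(c, c))))))  →  h(h(cons(cons(h(a), cons(c, a)), h(cons(cons(c, h(cons(a, a))), cons(c, c))))))   [R1 at 1.1.1]
2. h(h(cons(cons(h(a), cons(c, a)), h(cons(cons(c, h(cons(a, a))), cons(c, c))))))  →  h(h(cons(cons(cons(c, a), cons(c, a)), h(cons(cons(c, h(cons(a, a))), cons(c, c))))))   [R3 at 1.1.1.1]
3. h(h(cons(cons(cons(c, a), cons(c, a)), h(cons(cons(c, h(cons(a, a))), cons(c, c))))))  →  h(h(cons(cons(cons(c, a), cons(c, a)), cons(c, h(cons(a, a))))))   [R1 at 1.1.2]
4. h(h(cons(cons(cons(c, a), cons(c, a)), cons(c, h(cons(a, a))))))  →  h(cons(cons(c, a), cons(c, a)))   [R1 at 1]
5. h(cons(cons(c, a), cons(c, a)))  →  cons(c, a)   [R1 at ε]

Reduce t₂ = h(cons(h(cons(a, cons(c, c))), h(cons(cons(c, h(cons(a, a))), cons(c, a))))):
1. h(cons(h(cons(a, cons(c, c))), h(cons(cons(c, h(cons(a, a))), cons(c, a)))))  →  h(cons(a, h(cons(cons(c, h(cons(a, a))), cons(c, a)))))   [R1 at 1.1]
2. h(cons(a, h(cons(cons(c, h(cons(a, a))), cons(c, a)))))  →  h(cons(a, cons(c, h(cons(a, a)))))   [R1 at 1.2]
3. h(cons(a, cons(c, h(cons(a, a)))))  →  a   [R1 at ε]

no — NF(t₁) = cons(c, a), NF(t₂) = a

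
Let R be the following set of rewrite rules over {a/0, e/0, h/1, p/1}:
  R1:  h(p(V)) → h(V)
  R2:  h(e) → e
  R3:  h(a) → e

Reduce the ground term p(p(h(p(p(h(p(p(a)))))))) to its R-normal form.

1. p(p(h(p(p(h(p(p(a))))))))  →  p(p(h(p(h(p(p(a)))))))   [R1 at 1.1]
2. p(p(h(p(h(p(p(a)))))))  →  p(p(h(h(p(p(a))))))   [R1 at 1.1]
3. p(p(h(h(p(p(a))))))  →  p(p(h(h(p(a)))))   [R1 at 1.1.1]
4. p(p(h(h(p(a)))))  →  p(p(h(h(a))))   [R1 at 1.1.1]
5. p(p(h(h(a))))  →  p(p(h(e)))   [R3 at 1.1.1]
6. p(p(h(e)))  →  p(p(e))   [R2 at 1.1]

p(p(e))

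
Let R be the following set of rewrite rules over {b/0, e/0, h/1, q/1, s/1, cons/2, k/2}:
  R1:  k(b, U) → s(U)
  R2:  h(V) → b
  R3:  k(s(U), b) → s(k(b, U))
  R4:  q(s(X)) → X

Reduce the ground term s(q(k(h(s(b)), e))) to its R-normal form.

1. s(q(k(h(s(b)), e)))  →  s(q(k(b, e)))   [R2 at 1.1.1]
2. s(q(k(b, e)))  →  s(q(s(e)))   [R1 at 1.1]
3. s(q(s(e)))  →  s(e)   [R4 at 1]

s(e)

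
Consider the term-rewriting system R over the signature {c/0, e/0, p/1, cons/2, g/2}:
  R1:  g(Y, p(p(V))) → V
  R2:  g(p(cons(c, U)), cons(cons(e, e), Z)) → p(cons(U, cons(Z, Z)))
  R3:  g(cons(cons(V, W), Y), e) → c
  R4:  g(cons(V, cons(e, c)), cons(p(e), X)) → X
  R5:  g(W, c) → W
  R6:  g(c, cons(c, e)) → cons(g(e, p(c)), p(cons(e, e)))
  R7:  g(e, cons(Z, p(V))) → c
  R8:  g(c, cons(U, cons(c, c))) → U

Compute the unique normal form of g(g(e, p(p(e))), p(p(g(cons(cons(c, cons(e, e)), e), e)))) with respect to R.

c

1. g(g(e, p(p(e))), p(p(g(cons(cons(c, cons(e, e)), e), e))))  →  g(cons(cons(c, cons(e, e)), e), e)   [R1 at ε]
2. g(cons(cons(c, cons(e, e)), e), e)  →  c   [R3 at ε]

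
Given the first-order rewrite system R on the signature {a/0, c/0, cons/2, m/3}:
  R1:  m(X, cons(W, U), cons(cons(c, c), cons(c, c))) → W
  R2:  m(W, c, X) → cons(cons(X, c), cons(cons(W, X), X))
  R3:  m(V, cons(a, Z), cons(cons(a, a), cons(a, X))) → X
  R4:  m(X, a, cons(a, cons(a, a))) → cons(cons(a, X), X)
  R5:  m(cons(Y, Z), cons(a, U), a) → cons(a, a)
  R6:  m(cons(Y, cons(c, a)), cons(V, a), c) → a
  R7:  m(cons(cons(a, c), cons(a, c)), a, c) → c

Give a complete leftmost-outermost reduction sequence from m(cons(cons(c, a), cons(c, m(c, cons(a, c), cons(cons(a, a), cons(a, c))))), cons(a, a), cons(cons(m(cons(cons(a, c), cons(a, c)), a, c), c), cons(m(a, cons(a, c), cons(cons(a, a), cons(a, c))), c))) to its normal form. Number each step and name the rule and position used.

1. m(cons(cons(c, a), cons(c, m(c, cons(a, c), cons(cons(a, a), cons(a, c))))), cons(a, a), cons(cons(m(cons(cons(a, c), cons(a, c)), a, c), c), cons(m(a, cons(a, c), cons(cons(a, a), cons(a, c))), c)))  →  m(cons(cons(c, a), cons(c, c)), cons(a, a), cons(cons(m(cons(cons(a, c), cons(a, c)), a, c), c), cons(m(a, cons(a, c), cons(cons(a, a), cons(a, c))), c)))   [R3 at 1.2.2]
2. m(cons(cons(c, a), cons(c, c)), cons(a, a), cons(cons(m(cons(cons(a, c), cons(a, c)), a, c), c), cons(m(a, cons(a, c), cons(cons(a, a), cons(a, c))), c)))  →  m(cons(cons(c, a), cons(c, c)), cons(a, a), cons(cons(c, c), cons(m(a, cons(a, c), cons(cons(a, a), cons(a, c))), c)))   [R7 at 3.1.1]
3. m(cons(cons(c, a), cons(c, c)), cons(a, a), cons(cons(c, c), cons(m(a, cons(a, c), cons(cons(a, a), cons(a, c))), c)))  →  m(cons(cons(c, a), cons(c, c)), cons(a, a), cons(cons(c, c), cons(c, c)))   [R3 at 3.2.1]
4. m(cons(cons(c, a), cons(c, c)), cons(a, a), cons(cons(c, c), cons(c, c)))  →  a   [R1 at ε]

a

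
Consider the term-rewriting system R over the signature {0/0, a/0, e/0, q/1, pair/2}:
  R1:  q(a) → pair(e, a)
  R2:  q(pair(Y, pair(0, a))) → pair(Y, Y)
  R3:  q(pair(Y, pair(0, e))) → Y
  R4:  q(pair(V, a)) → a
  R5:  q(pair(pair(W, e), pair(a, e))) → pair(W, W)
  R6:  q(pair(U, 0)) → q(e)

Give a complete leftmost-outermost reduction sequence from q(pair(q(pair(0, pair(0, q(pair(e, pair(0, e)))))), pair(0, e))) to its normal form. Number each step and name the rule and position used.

0

1. q(pair(q(pair(0, pair(0, q(pair(e, pair(0, e)))))), pair(0, e)))  →  q(pair(0, pair(0, q(pair(e, pair(0, e))))))   [R3 at ε]
2. q(pair(0, pair(0, q(pair(e, pair(0, e))))))  →  q(pair(0, pair(0, e)))   [R3 at 1.2.2]
3. q(pair(0, pair(0, e)))  →  0   [R3 at ε]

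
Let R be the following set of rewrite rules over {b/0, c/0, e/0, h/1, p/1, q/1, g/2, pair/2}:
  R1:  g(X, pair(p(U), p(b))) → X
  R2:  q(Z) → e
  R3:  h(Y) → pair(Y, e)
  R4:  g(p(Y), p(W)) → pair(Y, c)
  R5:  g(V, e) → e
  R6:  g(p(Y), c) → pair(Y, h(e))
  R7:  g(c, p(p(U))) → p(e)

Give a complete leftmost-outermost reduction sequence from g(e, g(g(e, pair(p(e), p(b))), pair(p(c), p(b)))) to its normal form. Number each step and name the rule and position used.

1. g(e, g(g(e, pair(p(e), p(b))), pair(p(c), p(b))))  →  g(e, g(e, pair(p(e), p(b))))   [R1 at 2]
2. g(e, g(e, pair(p(e), p(b))))  →  g(e, e)   [R1 at 2]
3. g(e, e)  →  e   [R5 at ε]

e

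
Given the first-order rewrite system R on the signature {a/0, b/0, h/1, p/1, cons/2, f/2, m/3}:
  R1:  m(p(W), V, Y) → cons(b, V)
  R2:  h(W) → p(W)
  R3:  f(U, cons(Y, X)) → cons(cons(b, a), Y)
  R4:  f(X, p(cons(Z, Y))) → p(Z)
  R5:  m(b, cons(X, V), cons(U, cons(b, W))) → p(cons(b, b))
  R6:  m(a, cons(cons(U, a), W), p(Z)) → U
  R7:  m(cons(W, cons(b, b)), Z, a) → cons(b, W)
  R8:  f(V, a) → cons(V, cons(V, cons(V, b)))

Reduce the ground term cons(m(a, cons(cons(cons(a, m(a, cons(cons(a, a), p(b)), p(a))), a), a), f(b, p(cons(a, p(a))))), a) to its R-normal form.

1. cons(m(a, cons(cons(cons(a, m(a, cons(cons(a, a), p(b)), p(a))), a), a), f(b, p(cons(a, p(a))))), a)  →  cons(m(a, cons(cons(cons(a, a), a), a), f(b, p(cons(a, p(a))))), a)   [R6 at 1.2.1.1.2]
2. cons(m(a, cons(cons(cons(a, a), a), a), f(b, p(cons(a, p(a))))), a)  →  cons(m(a, cons(cons(cons(a, a), a), a), p(a)), a)   [R4 at 1.3]
3. cons(m(a, cons(cons(cons(a, a), a), a), p(a)), a)  →  cons(cons(a, a), a)   [R6 at 1]

cons(cons(a, a), a)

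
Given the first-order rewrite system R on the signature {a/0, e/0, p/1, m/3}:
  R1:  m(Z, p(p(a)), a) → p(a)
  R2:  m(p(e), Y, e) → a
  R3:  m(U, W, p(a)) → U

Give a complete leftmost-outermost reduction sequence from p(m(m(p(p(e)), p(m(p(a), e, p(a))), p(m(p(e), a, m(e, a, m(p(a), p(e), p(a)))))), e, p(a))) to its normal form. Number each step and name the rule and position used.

p(p(p(e)))

1. p(m(m(p(p(e)), p(m(p(a), e, p(a))), p(m(p(e), a, m(e, a, m(p(a), p(e), p(a)))))), e, p(a)))  →  p(m(p(p(e)), p(m(p(a), e, p(a))), p(m(p(e), a, m(e, a, m(p(a), p(e), p(a)))))))   [R3 at 1]
2. p(m(p(p(e)), p(m(p(a), e, p(a))), p(m(p(e), a, m(e, a, m(p(a), p(e), p(a)))))))  →  p(m(p(p(e)), p(p(a)), p(m(p(e), a, m(e, a, m(p(a), p(e), p(a)))))))   [R3 at 1.2.1]
3. p(m(p(p(e)), p(p(a)), p(m(p(e), a, m(e, a, m(p(a), p(e), p(a)))))))  →  p(m(p(p(e)), p(p(a)), p(m(p(e), a, m(e, a, p(a))))))   [R3 at 1.3.1.3.3]
4. p(m(p(p(e)), p(p(a)), p(m(p(e), a, m(e, a, p(a))))))  →  p(m(p(p(e)), p(p(a)), p(m(p(e), a, e))))   [R3 at 1.3.1.3]
5. p(m(p(p(e)), p(p(a)), p(m(p(e), a, e))))  →  p(m(p(p(e)), p(p(a)), p(a)))   [R2 at 1.3.1]
6. p(m(p(p(e)), p(p(a)), p(a)))  →  p(p(p(e)))   [R3 at 1]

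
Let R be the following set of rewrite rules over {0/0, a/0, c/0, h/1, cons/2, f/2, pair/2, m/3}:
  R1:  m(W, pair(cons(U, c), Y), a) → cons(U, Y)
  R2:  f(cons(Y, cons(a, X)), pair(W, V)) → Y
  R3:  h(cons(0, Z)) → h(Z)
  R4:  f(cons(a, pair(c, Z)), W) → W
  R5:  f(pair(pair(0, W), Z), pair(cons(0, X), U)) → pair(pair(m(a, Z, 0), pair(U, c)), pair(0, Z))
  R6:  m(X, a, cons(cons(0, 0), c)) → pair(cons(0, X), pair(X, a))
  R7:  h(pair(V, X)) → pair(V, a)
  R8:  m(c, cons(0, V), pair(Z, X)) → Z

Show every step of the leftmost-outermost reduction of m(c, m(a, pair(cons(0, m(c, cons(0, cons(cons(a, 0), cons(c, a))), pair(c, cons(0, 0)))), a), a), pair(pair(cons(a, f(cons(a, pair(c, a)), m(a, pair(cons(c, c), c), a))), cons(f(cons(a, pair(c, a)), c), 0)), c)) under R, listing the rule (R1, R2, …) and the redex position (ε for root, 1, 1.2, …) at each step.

pair(cons(a, cons(c, c)), cons(c, 0))

1. m(c, m(a, pair(cons(0, m(c, cons(0, cons(cons(a, 0), cons(c, a))), pair(c, cons(0, 0)))), a), a), pair(pair(cons(a, f(cons(a, pair(c, a)), m(a, pair(cons(c, c), c), a))), cons(f(cons(a, pair(c, a)), c), 0)), c))  →  m(c, m(a, pair(cons(0, c), a), a), pair(pair(cons(a, f(cons(a, pair(c, a)), m(a, pair(cons(c, c), c), a))), cons(f(cons(a, pair(c, a)), c), 0)), c))   [R8 at 2.2.1.2]
2. m(c, m(a, pair(cons(0, c), a), a), pair(pair(cons(a, f(cons(a, pair(c, a)), m(a, pair(cons(c, c), c), a))), cons(f(cons(a, pair(c, a)), c), 0)), c))  →  m(c, cons(0, a), pair(pair(cons(a, f(cons(a, pair(c, a)), m(a, pair(cons(c, c), c), a))), cons(f(cons(a, pair(c, a)), c), 0)), c))   [R1 at 2]
3. m(c, cons(0, a), pair(pair(cons(a, f(cons(a, pair(c, a)), m(a, pair(cons(c, c), c), a))), cons(f(cons(a, pair(c, a)), c), 0)), c))  →  pair(cons(a, f(cons(a, pair(c, a)), m(a, pair(cons(c, c), c), a))), cons(f(cons(a, pair(c, a)), c), 0))   [R8 at ε]
4. pair(cons(a, f(cons(a, pair(c, a)), m(a, pair(cons(c, c), c), a))), cons(f(cons(a, pair(c, a)), c), 0))  →  pair(cons(a, m(a, pair(cons(c, c), c), a)), cons(f(cons(a, pair(c, a)), c), 0))   [R4 at 1.2]
5. pair(cons(a, m(a, pair(cons(c, c), c), a)), cons(f(cons(a, pair(c, a)), c), 0))  →  pair(cons(a, cons(c, c)), cons(f(cons(a, pair(c, a)), c), 0))   [R1 at 1.2]
6. pair(cons(a, cons(c, c)), cons(f(cons(a, pair(c, a)), c), 0))  →  pair(cons(a, cons(c, c)), cons(c, 0))   [R4 at 2.1]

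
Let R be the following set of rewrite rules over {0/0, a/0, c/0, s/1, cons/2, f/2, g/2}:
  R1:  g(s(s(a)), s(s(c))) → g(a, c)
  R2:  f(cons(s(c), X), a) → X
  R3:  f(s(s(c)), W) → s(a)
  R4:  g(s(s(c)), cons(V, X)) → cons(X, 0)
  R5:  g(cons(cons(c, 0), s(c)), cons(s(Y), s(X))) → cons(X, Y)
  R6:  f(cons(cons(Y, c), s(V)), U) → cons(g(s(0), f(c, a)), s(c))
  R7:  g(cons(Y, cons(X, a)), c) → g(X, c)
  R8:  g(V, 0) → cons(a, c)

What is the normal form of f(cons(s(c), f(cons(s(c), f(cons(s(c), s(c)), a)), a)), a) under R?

s(c)

1. f(cons(s(c), f(cons(s(c), f(cons(s(c), s(c)), a)), a)), a)  →  f(cons(s(c), f(cons(s(c), s(c)), a)), a)   [R2 at ε]
2. f(cons(s(c), f(cons(s(c), s(c)), a)), a)  →  f(cons(s(c), s(c)), a)   [R2 at ε]
3. f(cons(s(c), s(c)), a)  →  s(c)   [R2 at ε]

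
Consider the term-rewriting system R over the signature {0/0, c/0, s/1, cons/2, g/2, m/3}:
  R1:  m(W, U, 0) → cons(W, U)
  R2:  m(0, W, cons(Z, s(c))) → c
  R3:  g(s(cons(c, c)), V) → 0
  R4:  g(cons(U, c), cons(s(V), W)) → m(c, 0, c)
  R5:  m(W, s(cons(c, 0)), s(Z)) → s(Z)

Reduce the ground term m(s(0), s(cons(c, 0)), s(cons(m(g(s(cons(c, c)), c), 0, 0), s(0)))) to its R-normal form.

1. m(s(0), s(cons(c, 0)), s(cons(m(g(s(cons(c, c)), c), 0, 0), s(0))))  →  s(cons(m(g(s(cons(c, c)), c), 0, 0), s(0)))   [R5 at ε]
2. s(cons(m(g(s(cons(c, c)), c), 0, 0), s(0)))  →  s(cons(cons(g(s(cons(c, c)), c), 0), s(0)))   [R1 at 1.1]
3. s(cons(cons(g(s(cons(c, c)), c), 0), s(0)))  →  s(cons(cons(0, 0), s(0)))   [R3 at 1.1.1]

s(cons(cons(0, 0), s(0)))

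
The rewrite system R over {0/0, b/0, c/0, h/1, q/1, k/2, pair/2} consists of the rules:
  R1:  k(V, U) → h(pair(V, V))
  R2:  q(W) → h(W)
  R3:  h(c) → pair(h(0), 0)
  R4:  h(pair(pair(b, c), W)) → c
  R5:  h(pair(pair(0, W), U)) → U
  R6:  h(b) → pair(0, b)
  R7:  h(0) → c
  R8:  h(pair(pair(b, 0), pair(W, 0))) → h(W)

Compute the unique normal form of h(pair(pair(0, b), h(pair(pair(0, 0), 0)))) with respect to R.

1. h(pair(pair(0, b), h(pair(pair(0, 0), 0))))  →  h(pair(pair(0, 0), 0))   [R5 at ε]
2. h(pair(pair(0, 0), 0))  →  0   [R5 at ε]

0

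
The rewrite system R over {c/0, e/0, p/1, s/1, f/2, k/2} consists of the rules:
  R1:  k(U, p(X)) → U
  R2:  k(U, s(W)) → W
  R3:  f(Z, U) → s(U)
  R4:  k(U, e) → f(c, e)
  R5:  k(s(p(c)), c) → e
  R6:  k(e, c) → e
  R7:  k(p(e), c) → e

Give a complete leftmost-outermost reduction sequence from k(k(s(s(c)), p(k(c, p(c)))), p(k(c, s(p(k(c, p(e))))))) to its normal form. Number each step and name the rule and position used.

s(s(c))

1. k(k(s(s(c)), p(k(c, p(c)))), p(k(c, s(p(k(c, p(e)))))))  →  k(s(s(c)), p(k(c, p(c))))   [R1 at ε]
2. k(s(s(c)), p(k(c, p(c))))  →  s(s(c))   [R1 at ε]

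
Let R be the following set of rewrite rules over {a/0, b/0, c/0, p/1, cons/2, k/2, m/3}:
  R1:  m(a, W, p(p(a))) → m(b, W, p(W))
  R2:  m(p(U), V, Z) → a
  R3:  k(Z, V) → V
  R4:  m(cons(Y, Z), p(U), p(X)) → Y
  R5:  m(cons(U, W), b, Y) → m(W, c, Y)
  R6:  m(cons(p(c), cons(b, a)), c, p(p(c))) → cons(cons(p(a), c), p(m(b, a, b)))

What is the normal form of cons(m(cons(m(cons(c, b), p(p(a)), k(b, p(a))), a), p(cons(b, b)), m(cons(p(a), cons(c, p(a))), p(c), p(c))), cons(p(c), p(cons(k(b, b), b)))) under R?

1. cons(m(cons(m(cons(c, b), p(p(a)), k(b, p(a))), a), p(cons(b, b)), m(cons(p(a), cons(c, p(a))), p(c), p(c))), cons(p(c), p(cons(k(b, b), b))))  →  cons(m(cons(m(cons(c, b), p(p(a)), p(a)), a), p(cons(b, b)), m(cons(p(a), cons(c, p(a))), p(c), p(c))), cons(p(c), p(cons(k(b, b), b))))   [R3 at 1.1.1.3]
2. cons(m(cons(m(cons(c, b), p(p(a)), p(a)), a), p(cons(b, b)), m(cons(p(a), cons(c, p(a))), p(c), p(c))), cons(p(c), p(cons(k(b, b), b))))  →  cons(m(cons(c, a), p(cons(b, b)), m(cons(p(a), cons(c, p(a))), p(c), p(c))), cons(p(c), p(cons(k(b, b), b))))   [R4 at 1.1.1]
3. cons(m(cons(c, a), p(cons(b, b)), m(cons(p(a), cons(c, p(a))), p(c), p(c))), cons(p(c), p(cons(k(b, b), b))))  →  cons(m(cons(c, a), p(cons(b, b)), p(a)), cons(p(c), p(cons(k(b, b), b))))   [R4 at 1.3]
4. cons(m(cons(c, a), p(cons(b, b)), p(a)), cons(p(c), p(cons(k(b, b), b))))  →  cons(c, cons(p(c), p(cons(k(b, b), b))))   [R4 at 1]
5. cons(c, cons(p(c), p(cons(k(b, b), b))))  →  cons(c, cons(p(c), p(cons(b, b))))   [R3 at 2.2.1.1]

cons(c, cons(p(c), p(cons(b, b))))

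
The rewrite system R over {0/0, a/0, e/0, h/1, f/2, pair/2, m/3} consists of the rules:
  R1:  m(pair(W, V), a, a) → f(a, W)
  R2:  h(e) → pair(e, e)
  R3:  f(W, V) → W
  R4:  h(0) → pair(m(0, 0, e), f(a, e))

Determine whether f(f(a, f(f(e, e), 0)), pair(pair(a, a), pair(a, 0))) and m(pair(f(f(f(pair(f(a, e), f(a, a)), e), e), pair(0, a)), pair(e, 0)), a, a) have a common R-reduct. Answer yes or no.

Reduce t₁ = f(f(a, f(f(e, e), 0)), pair(pair(a, a), pair(a, 0))):
1. f(f(a, f(f(e, e), 0)), pair(pair(a, a), pair(a, 0)))  →  f(a, f(f(e, e), 0))   [R3 at ε]
2. f(a, f(f(e, e), 0))  →  a   [R3 at ε]

Reduce t₂ = m(pair(f(f(f(pair(f(a, e), f(a, a)), e), e), pair(0, a)), pair(e, 0)), a, a):
1. m(pair(f(f(f(pair(f(a, e), f(a, a)), e), e), pair(0, a)), pair(e, 0)), a, a)  →  f(a, f(f(f(pair(f(a, e), f(a, a)), e), e), pair(0, a)))   [R1 at ε]
2. f(a, f(f(f(pair(f(a, e), f(a, a)), e), e), pair(0, a)))  →  a   [R3 at ε]

yes — NF(t₁) = a, NF(t₂) = a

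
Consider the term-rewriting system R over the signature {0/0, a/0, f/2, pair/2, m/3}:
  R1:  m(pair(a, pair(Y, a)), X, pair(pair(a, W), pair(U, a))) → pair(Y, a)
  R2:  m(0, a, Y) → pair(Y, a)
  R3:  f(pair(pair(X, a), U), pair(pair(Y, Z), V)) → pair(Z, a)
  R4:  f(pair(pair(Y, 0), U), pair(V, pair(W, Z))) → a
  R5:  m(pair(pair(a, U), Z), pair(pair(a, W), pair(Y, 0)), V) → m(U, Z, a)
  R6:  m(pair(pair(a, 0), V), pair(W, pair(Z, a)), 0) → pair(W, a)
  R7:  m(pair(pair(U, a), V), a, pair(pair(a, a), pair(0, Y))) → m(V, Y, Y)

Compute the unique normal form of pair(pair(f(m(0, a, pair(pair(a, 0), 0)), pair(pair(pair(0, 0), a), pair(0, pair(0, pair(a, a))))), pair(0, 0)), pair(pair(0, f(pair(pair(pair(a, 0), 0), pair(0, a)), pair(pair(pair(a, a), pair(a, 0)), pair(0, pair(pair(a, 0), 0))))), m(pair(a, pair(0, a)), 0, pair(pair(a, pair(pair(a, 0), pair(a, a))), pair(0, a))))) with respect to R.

pair(pair(a, pair(0, 0)), pair(pair(0, a), pair(0, a)))

1. pair(pair(f(m(0, a, pair(pair(a, 0), 0)), pair(pair(pair(0, 0), a), pair(0, pair(0, pair(a, a))))), pair(0, 0)), pair(pair(0, f(pair(pair(pair(a, 0), 0), pair(0, a)), pair(pair(pair(a, a), pair(a, 0)), pair(0, pair(pair(a, 0), 0))))), m(pair(a, pair(0, a)), 0, pair(pair(a, pair(pair(a, 0), pair(a, a))), pair(0, a)))))  →  pair(pair(f(pair(pair(pair(a, 0), 0), a), pair(pair(pair(0, 0), a), pair(0, pair(0, pair(a, a))))), pair(0, 0)), pair(pair(0, f(pair(pair(pair(a, 0), 0), pair(0, a)), pair(pair(pair(a, a), pair(a, 0)), pair(0, pair(pair(a, 0), 0))))), m(pair(a, pair(0, a)), 0, pair(pair(a, pair(pair(a, 0), pair(a, a))), pair(0, a)))))   [R2 at 1.1.1]
2. pair(pair(f(pair(pair(pair(a, 0), 0), a), pair(pair(pair(0, 0), a), pair(0, pair(0, pair(a, a))))), pair(0, 0)), pair(pair(0, f(pair(pair(pair(a, 0), 0), pair(0, a)), pair(pair(pair(a, a), pair(a, 0)), pair(0, pair(pair(a, 0), 0))))), m(pair(a, pair(0, a)), 0, pair(pair(a, pair(pair(a, 0), pair(a, a))), pair(0, a)))))  →  pair(pair(a, pair(0, 0)), pair(pair(0, f(pair(pair(pair(a, 0), 0), pair(0, a)), pair(pair(pair(a, a), pair(a, 0)), pair(0, pair(pair(a, 0), 0))))), m(pair(a, pair(0, a)), 0, pair(pair(a, pair(pair(a, 0), pair(a, a))), pair(0, a)))))   [R4 at 1.1]
3. pair(pair(a, pair(0, 0)), pair(pair(0, f(pair(pair(pair(a, 0), 0), pair(0, a)), pair(pair(pair(a, a), pair(a, 0)), pair(0, pair(pair(a, 0), 0))))), m(pair(a, pair(0, a)), 0, pair(pair(a, pair(pair(a, 0), pair(a, a))), pair(0, a)))))  →  pair(pair(a, pair(0, 0)), pair(pair(0, a), m(pair(a, pair(0, a)), 0, pair(pair(a, pair(pair(a, 0), pair(a, a))), pair(0, a)))))   [R4 at 2.1.2]
4. pair(pair(a, pair(0, 0)), pair(pair(0, a), m(pair(a, pair(0, a)), 0, pair(pair(a, pair(pair(a, 0), pair(a, a))), pair(0, a)))))  →  pair(pair(a, pair(0, 0)), pair(pair(0, a), pair(0, a)))   [R1 at 2.2]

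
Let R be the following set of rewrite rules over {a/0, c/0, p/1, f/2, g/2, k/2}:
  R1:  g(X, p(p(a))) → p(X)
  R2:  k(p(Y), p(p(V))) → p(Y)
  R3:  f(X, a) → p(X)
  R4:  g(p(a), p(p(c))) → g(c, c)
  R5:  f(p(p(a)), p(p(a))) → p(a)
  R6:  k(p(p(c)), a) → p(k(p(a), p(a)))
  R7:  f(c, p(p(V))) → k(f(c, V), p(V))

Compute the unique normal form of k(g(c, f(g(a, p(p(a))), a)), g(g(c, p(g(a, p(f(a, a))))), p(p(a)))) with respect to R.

p(c)

1. k(g(c, f(g(a, p(p(a))), a)), g(g(c, p(g(a, p(f(a, a))))), p(p(a))))  →  k(g(c, p(g(a, p(p(a))))), g(g(c, p(g(a, p(f(a, a))))), p(p(a))))   [R3 at 1.2]
2. k(g(c, p(g(a, p(p(a))))), g(g(c, p(g(a, p(f(a, a))))), p(p(a))))  →  k(g(c, p(p(a))), g(g(c, p(g(a, p(f(a, a))))), p(p(a))))   [R1 at 1.2.1]
3. k(g(c, p(p(a))), g(g(c, p(g(a, p(f(a, a))))), p(p(a))))  →  k(p(c), g(g(c, p(g(a, p(f(a, a))))), p(p(a))))   [R1 at 1]
4. k(p(c), g(g(c, p(g(a, p(f(a, a))))), p(p(a))))  →  k(p(c), p(g(c, p(g(a, p(f(a, a)))))))   [R1 at 2]
5. k(p(c), p(g(c, p(g(a, p(f(a, a)))))))  →  k(p(c), p(g(c, p(g(a, p(p(a)))))))   [R3 at 2.1.2.1.2.1]
6. k(p(c), p(g(c, p(g(a, p(p(a)))))))  →  k(p(c), p(g(c, p(p(a)))))   [R1 at 2.1.2.1]
7. k(p(c), p(g(c, p(p(a)))))  →  k(p(c), p(p(c)))   [R1 at 2.1]
8. k(p(c), p(p(c)))  →  p(c)   [R2 at ε]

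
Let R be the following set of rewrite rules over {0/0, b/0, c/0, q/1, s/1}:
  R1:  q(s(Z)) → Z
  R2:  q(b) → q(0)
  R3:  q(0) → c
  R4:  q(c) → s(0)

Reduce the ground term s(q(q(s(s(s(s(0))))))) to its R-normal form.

s(s(s(0)))

1. s(q(q(s(s(s(s(0)))))))  →  s(q(s(s(s(0)))))   [R1 at 1.1]
2. s(q(s(s(s(0)))))  →  s(s(s(0)))   [R1 at 1]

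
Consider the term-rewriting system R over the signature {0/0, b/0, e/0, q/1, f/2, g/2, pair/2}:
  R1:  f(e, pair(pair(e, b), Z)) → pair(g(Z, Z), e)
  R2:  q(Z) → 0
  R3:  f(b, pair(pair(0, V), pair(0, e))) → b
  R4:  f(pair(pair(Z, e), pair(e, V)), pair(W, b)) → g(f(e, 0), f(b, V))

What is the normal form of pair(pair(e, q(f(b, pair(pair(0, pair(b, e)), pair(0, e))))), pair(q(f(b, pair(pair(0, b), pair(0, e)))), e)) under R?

1. pair(pair(e, q(f(b, pair(pair(0, pair(b, e)), pair(0, e))))), pair(q(f(b, pair(pair(0, b), pair(0, e)))), e))  →  pair(pair(e, 0), pair(q(f(b, pair(pair(0, b), pair(0, e)))), e))   [R2 at 1.2]
2. pair(pair(e, 0), pair(q(f(b, pair(pair(0, b), pair(0, e)))), e))  →  pair(pair(e, 0), pair(0, e))   [R2 at 2.1]

pair(pair(e, 0), pair(0, e))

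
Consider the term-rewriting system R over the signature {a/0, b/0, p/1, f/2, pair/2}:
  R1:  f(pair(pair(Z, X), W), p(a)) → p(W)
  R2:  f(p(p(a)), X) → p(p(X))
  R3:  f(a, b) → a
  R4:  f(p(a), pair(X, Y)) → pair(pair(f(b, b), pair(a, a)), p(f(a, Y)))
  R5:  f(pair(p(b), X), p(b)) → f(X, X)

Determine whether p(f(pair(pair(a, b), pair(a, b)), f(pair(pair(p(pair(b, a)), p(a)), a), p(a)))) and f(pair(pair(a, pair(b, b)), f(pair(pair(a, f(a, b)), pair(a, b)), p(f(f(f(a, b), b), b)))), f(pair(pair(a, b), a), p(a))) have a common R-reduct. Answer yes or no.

Reduce t₁ = p(f(pair(pair(a, b), pair(a, b)), f(pair(pair(p(pair(b, a)), p(a)), a), p(a)))):
1. p(f(pair(pair(a, b), pair(a, b)), f(pair(pair(p(pair(b, a)), p(a)), a), p(a))))  →  p(f(pair(pair(a, b), pair(a, b)), p(a)))   [R1 at 1.2]
2. p(f(pair(pair(a, b), pair(a, b)), p(a)))  →  p(p(pair(a, b)))   [R1 at 1]

Reduce t₂ = f(pair(pair(a, pair(b, b)), f(pair(pair(a, f(a, b)), pair(a, b)), p(f(f(f(a, b), b), b)))), f(pair(pair(a, b), a), p(a))):
1. f(pair(pair(a, pair(b, b)), f(pair(pair(a, f(a, b)), pair(a, b)), p(f(f(f(a, b), b), b)))), f(pair(pair(a, b), a), p(a)))  →  f(pair(pair(a, pair(b, b)), f(pair(pair(a, a), pair(a, b)), p(f(f(f(a, b), b), b)))), f(pair(pair(a, b), a), p(a)))   [R3 at 1.2.1.1.2]
2. f(pair(pair(a, pair(b, b)), f(pair(pair(a, a), pair(a, b)), p(f(f(f(a, b), b), b)))), f(pair(pair(a, b), a), p(a)))  →  f(pair(pair(a, pair(b, b)), f(pair(pair(a, a), pair(a, b)), p(f(f(a, b), b)))), f(pair(pair(a, b), a), p(a)))   [R3 at 1.2.2.1.1.1]
3. f(pair(pair(a, pair(b, b)), f(pair(pair(a, a), pair(a, b)), p(f(f(a, b), b)))), f(pair(pair(a, b), a), p(a)))  →  f(pair(pair(a, pair(b, b)), f(pair(pair(a, a), pair(a, b)), p(f(a, b)))), f(pair(pair(a, b), a), p(a)))   [R3 at 1.2.2.1.1]
4. f(pair(pair(a, pair(b, b)), f(pair(pair(a, a), pair(a, b)), p(f(a, b)))), f(pair(pair(a, b), a), p(a)))  →  f(pair(pair(a, pair(b, b)), f(pair(pair(a, a), pair(a, b)), p(a))), f(pair(pair(a, b), a), p(a)))   [R3 at 1.2.2.1]
5. f(pair(pair(a, pair(b, b)), f(pair(pair(a, a), pair(a, b)), p(a))), f(pair(pair(a, b), a), p(a)))  →  f(pair(pair(a, pair(b, b)), p(pair(a, b))), f(pair(pair(a, b), a), p(a)))   [R1 at 1.2]
6. f(pair(pair(a, pair(b, b)), p(pair(a, b))), f(pair(pair(a, b), a), p(a)))  →  f(pair(pair(a, pair(b, b)), p(pair(a, b))), p(a))   [R1 at 2]
7. f(pair(pair(a, pair(b, b)), p(pair(a, b))), p(a))  →  p(p(pair(a, b)))   [R1 at ε]

yes — NF(t₁) = p(p(pair(a, b))), NF(t₂) = p(p(pair(a, b)))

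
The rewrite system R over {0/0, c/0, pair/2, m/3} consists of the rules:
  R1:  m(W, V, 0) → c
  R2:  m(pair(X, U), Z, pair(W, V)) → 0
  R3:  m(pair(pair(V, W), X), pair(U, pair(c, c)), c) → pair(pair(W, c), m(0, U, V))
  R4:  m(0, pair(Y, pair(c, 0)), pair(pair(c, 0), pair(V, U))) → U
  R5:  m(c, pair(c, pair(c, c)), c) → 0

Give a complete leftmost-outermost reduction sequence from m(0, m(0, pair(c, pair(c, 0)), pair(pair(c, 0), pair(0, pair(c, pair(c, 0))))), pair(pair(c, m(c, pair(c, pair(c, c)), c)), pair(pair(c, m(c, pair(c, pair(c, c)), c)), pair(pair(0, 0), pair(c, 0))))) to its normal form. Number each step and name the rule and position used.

pair(pair(0, 0), pair(c, 0))

1. m(0, m(0, pair(c, pair(c, 0)), pair(pair(c, 0), pair(0, pair(c, pair(c, 0))))), pair(pair(c, m(c, pair(c, pair(c, c)), c)), pair(pair(c, m(c, pair(c, pair(c, c)), c)), pair(pair(0, 0), pair(c, 0)))))  →  m(0, pair(c, pair(c, 0)), pair(pair(c, m(c, pair(c, pair(c, c)), c)), pair(pair(c, m(c, pair(c, pair(c, c)), c)), pair(pair(0, 0), pair(c, 0)))))   [R4 at 2]
2. m(0, pair(c, pair(c, 0)), pair(pair(c, m(c, pair(c, pair(c, c)), c)), pair(pair(c, m(c, pair(c, pair(c, c)), c)), pair(pair(0, 0), pair(c, 0)))))  →  m(0, pair(c, pair(c, 0)), pair(pair(c, 0), pair(pair(c, m(c, pair(c, pair(c, c)), c)), pair(pair(0, 0), pair(c, 0)))))   [R5 at 3.1.2]
3. m(0, pair(c, pair(c, 0)), pair(pair(c, 0), pair(pair(c, m(c, pair(c, pair(c, c)), c)), pair(pair(0, 0), pair(c, 0)))))  →  pair(pair(0, 0), pair(c, 0))   [R4 at ε]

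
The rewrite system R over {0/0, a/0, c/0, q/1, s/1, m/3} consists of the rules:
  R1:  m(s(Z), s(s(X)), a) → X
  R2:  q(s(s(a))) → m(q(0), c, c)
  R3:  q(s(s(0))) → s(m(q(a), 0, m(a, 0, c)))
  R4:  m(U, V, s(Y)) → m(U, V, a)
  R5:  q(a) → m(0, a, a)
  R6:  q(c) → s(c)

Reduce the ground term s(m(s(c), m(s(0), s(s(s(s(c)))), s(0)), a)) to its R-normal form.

s(c)

1. s(m(s(c), m(s(0), s(s(s(s(c)))), s(0)), a))  →  s(m(s(c), m(s(0), s(s(s(s(c)))), a), a))   [R4 at 1.2]
2. s(m(s(c), m(s(0), s(s(s(s(c)))), a), a))  →  s(m(s(c), s(s(c)), a))   [R1 at 1.2]
3. s(m(s(c), s(s(c)), a))  →  s(c)   [R1 at 1]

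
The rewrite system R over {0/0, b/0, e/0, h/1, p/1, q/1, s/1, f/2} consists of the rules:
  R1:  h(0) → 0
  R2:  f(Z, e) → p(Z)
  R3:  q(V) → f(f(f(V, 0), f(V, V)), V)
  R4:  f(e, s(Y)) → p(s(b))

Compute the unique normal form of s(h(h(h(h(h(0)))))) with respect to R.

1. s(h(h(h(h(h(0))))))  →  s(h(h(h(h(0)))))   [R1 at 1.1.1.1.1]
2. s(h(h(h(h(0)))))  →  s(h(h(h(0))))   [R1 at 1.1.1.1]
3. s(h(h(h(0))))  →  s(h(h(0)))   [R1 at 1.1.1]
4. s(h(h(0)))  →  s(h(0))   [R1 at 1.1]
5. s(h(0))  →  s(0)   [R1 at 1]

s(0)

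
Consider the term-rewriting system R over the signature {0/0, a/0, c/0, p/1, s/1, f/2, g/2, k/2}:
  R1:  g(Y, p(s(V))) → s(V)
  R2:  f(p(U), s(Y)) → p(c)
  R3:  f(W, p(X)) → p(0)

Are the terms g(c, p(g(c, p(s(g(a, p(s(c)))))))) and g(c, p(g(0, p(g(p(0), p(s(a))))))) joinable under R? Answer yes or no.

Reduce t₁ = g(c, p(g(c, p(s(g(a, p(s(c)))))))):
1. g(c, p(g(c, p(s(g(a, p(s(c))))))))  →  g(c, p(s(g(a, p(s(c))))))   [R1 at 2.1]
2. g(c, p(s(g(a, p(s(c))))))  →  s(g(a, p(s(c))))   [R1 at ε]
3. s(g(a, p(s(c))))  →  s(s(c))   [R1 at 1]

Reduce t₂ = g(c, p(g(0, p(g(p(0), p(s(a))))))):
1. g(c, p(g(0, p(g(p(0), p(s(a)))))))  →  g(c, p(g(0, p(s(a)))))   [R1 at 2.1.2.1]
2. g(c, p(g(0, p(s(a)))))  →  g(c, p(s(a)))   [R1 at 2.1]
3. g(c, p(s(a)))  →  s(a)   [R1 at ε]

no — NF(t₁) = s(s(c)), NF(t₂) = s(a)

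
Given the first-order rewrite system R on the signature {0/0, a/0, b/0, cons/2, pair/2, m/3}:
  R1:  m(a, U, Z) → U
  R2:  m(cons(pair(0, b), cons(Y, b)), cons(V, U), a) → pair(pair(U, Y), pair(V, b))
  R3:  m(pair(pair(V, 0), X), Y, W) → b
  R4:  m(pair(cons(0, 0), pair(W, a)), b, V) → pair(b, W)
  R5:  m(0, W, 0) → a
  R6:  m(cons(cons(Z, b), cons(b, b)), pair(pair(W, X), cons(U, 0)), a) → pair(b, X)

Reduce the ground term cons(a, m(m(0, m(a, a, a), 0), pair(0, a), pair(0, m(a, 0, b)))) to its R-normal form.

cons(a, pair(0, a))

1. cons(a, m(m(0, m(a, a, a), 0), pair(0, a), pair(0, m(a, 0, b))))  →  cons(a, m(a, pair(0, a), pair(0, m(a, 0, b))))   [R5 at 2.1]
2. cons(a, m(a, pair(0, a), pair(0, m(a, 0, b))))  →  cons(a, pair(0, a))   [R1 at 2]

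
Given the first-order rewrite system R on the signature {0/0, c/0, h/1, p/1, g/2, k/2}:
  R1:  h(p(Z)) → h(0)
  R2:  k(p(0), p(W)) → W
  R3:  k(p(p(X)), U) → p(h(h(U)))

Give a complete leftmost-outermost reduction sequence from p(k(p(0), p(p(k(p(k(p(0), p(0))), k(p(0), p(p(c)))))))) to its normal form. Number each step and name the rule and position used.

1. p(k(p(0), p(p(k(p(k(p(0), p(0))), k(p(0), p(p(c))))))))  →  p(p(k(p(k(p(0), p(0))), k(p(0), p(p(c))))))   [R2 at 1]
2. p(p(k(p(k(p(0), p(0))), k(p(0), p(p(c))))))  →  p(p(k(p(0), k(p(0), p(p(c))))))   [R2 at 1.1.1.1]
3. p(p(k(p(0), k(p(0), p(p(c))))))  →  p(p(k(p(0), p(c))))   [R2 at 1.1.2]
4. p(p(k(p(0), p(c))))  →  p(p(c))   [R2 at 1.1]

p(p(c))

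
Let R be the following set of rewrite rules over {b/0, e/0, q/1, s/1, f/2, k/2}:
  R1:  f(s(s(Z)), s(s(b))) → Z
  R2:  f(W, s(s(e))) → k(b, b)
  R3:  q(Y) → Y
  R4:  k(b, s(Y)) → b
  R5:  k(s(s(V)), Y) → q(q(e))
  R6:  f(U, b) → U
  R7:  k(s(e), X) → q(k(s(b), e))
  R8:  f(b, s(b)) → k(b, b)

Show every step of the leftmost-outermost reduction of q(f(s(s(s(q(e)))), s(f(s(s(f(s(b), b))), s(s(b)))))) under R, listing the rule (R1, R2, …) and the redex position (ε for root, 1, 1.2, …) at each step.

1. q(f(s(s(s(q(e)))), s(f(s(s(f(s(b), b))), s(s(b))))))  →  f(s(s(s(q(e)))), s(f(s(s(f(s(b), b))), s(s(b)))))   [R3 at ε]
2. f(s(s(s(q(e)))), s(f(s(s(f(s(b), b))), s(s(b)))))  →  f(s(s(s(e))), s(f(s(s(f(s(b), b))), s(s(b)))))   [R3 at 1.1.1.1]
3. f(s(s(s(e))), s(f(s(s(f(s(b), b))), s(s(b)))))  →  f(s(s(s(e))), s(f(s(b), b)))   [R1 at 2.1]
4. f(s(s(s(e))), s(f(s(b), b)))  →  f(s(s(s(e))), s(s(b)))   [R6 at 2.1]
5. f(s(s(s(e))), s(s(b)))  →  s(e)   [R1 at ε]

s(e)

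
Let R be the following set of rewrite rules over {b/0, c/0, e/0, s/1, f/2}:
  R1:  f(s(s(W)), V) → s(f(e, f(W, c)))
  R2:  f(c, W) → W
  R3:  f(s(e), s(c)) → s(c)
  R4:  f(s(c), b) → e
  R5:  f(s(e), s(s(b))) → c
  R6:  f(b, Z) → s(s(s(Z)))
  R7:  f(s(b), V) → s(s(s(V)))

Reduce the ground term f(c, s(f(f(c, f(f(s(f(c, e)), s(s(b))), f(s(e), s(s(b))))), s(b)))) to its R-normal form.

1. f(c, s(f(f(c, f(f(s(f(c, e)), s(s(b))), f(s(e), s(s(b))))), s(b))))  →  s(f(f(c, f(f(s(f(c, e)), s(s(b))), f(s(e), s(s(b))))), s(b)))   [R2 at ε]
2. s(f(f(c, f(f(s(f(c, e)), s(s(b))), f(s(e), s(s(b))))), s(b)))  →  s(f(f(f(s(f(c, e)), s(s(b))), f(s(e), s(s(b)))), s(b)))   [R2 at 1.1]
3. s(f(f(f(s(f(c, e)), s(s(b))), f(s(e), s(s(b)))), s(b)))  →  s(f(f(f(s(e), s(s(b))), f(s(e), s(s(b)))), s(b)))   [R2 at 1.1.1.1.1]
4. s(f(f(f(s(e), s(s(b))), f(s(e), s(s(b)))), s(b)))  →  s(f(f(c, f(s(e), s(s(b)))), s(b)))   [R5 at 1.1.1]
5. s(f(f(c, f(s(e), s(s(b)))), s(b)))  →  s(f(f(s(e), s(s(b))), s(b)))   [R2 at 1.1]
6. s(f(f(s(e), s(s(b))), s(b)))  →  s(f(c, s(b)))   [R5 at 1.1]
7. s(f(c, s(b)))  →  s(s(b))   [R2 at 1]

s(s(b))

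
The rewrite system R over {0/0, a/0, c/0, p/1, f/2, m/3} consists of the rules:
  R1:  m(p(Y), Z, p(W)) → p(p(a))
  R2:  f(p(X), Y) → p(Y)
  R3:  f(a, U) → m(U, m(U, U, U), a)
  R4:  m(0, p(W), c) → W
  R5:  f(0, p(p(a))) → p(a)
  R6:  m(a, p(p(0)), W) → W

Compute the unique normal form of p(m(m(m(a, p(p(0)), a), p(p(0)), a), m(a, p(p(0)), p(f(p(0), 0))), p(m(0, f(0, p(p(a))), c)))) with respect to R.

p(p(a))

1. p(m(m(m(a, p(p(0)), a), p(p(0)), a), m(a, p(p(0)), p(f(p(0), 0))), p(m(0, f(0, p(p(a))), c))))  →  p(m(m(a, p(p(0)), a), m(a, p(p(0)), p(f(p(0), 0))), p(m(0, f(0, p(p(a))), c))))   [R6 at 1.1.1]
2. p(m(m(a, p(p(0)), a), m(a, p(p(0)), p(f(p(0), 0))), p(m(0, f(0, p(p(a))), c))))  →  p(m(a, m(a, p(p(0)), p(f(p(0), 0))), p(m(0, f(0, p(p(a))), c))))   [R6 at 1.1]
3. p(m(a, m(a, p(p(0)), p(f(p(0), 0))), p(m(0, f(0, p(p(a))), c))))  →  p(m(a, p(f(p(0), 0)), p(m(0, f(0, p(p(a))), c))))   [R6 at 1.2]
4. p(m(a, p(f(p(0), 0)), p(m(0, f(0, p(p(a))), c))))  →  p(m(a, p(p(0)), p(m(0, f(0, p(p(a))), c))))   [R2 at 1.2.1]
5. p(m(a, p(p(0)), p(m(0, f(0, p(p(a))), c))))  →  p(p(m(0, f(0, p(p(a))), c)))   [R6 at 1]
6. p(p(m(0, f(0, p(p(a))), c)))  →  p(p(m(0, p(a), c)))   [R5 at 1.1.2]
7. p(p(m(0, p(a), c)))  →  p(p(a))   [R4 at 1.1]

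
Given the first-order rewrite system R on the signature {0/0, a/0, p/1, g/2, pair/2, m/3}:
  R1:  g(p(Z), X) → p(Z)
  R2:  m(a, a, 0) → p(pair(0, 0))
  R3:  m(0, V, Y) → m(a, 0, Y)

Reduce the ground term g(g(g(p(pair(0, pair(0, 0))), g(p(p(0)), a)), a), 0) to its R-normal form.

p(pair(0, pair(0, 0)))

1. g(g(g(p(pair(0, pair(0, 0))), g(p(p(0)), a)), a), 0)  →  g(g(p(pair(0, pair(0, 0))), a), 0)   [R1 at 1.1]
2. g(g(p(pair(0, pair(0, 0))), a), 0)  →  g(p(pair(0, pair(0, 0))), 0)   [R1 at 1]
3. g(p(pair(0, pair(0, 0))), 0)  →  p(pair(0, pair(0, 0)))   [R1 at ε]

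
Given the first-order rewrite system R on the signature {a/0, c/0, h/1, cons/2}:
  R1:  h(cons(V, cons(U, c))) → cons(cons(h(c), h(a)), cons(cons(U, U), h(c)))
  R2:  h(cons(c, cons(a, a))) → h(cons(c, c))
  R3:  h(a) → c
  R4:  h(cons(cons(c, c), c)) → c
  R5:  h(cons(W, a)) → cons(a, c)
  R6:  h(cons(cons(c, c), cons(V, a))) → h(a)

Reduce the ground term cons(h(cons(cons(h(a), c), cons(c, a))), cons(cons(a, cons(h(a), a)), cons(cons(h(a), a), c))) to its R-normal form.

cons(c, cons(cons(a, cons(c, a)), cons(cons(c, a), c)))

1. cons(h(cons(cons(h(a), c), cons(c, a))), cons(cons(a, cons(h(a), a)), cons(cons(h(a), a), c)))  →  cons(h(cons(cons(c, c), cons(c, a))), cons(cons(a, cons(h(a), a)), cons(cons(h(a), a), c)))   [R3 at 1.1.1.1]
2. cons(h(cons(cons(c, c), cons(c, a))), cons(cons(a, cons(h(a), a)), cons(cons(h(a), a), c)))  →  cons(h(a), cons(cons(a, cons(h(a), a)), cons(cons(h(a), a), c)))   [R6 at 1]
3. cons(h(a), cons(cons(a, cons(h(a), a)), cons(cons(h(a), a), c)))  →  cons(c, cons(cons(a, cons(h(a), a)), cons(cons(h(a), a), c)))   [R3 at 1]
4. cons(c, cons(cons(a, cons(h(a), a)), cons(cons(h(a), a), c)))  →  cons(c, cons(cons(a, cons(c, a)), cons(cons(h(a), a), c)))   [R3 at 2.1.2.1]
5. cons(c, cons(cons(a, cons(c, a)), cons(cons(h(a), a), c)))  →  cons(c, cons(cons(a, cons(c, a)), cons(cons(c, a), c)))   [R3 at 2.2.1.1]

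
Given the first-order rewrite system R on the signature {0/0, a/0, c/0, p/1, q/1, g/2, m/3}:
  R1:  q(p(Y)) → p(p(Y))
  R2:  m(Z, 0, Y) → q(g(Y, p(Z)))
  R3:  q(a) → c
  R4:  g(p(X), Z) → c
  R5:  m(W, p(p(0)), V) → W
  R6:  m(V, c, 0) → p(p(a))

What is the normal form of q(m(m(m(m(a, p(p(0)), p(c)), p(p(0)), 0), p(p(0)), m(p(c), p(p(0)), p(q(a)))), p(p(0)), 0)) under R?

c

1. q(m(m(m(m(a, p(p(0)), p(c)), p(p(0)), 0), p(p(0)), m(p(c), p(p(0)), p(q(a)))), p(p(0)), 0))  →  q(m(m(m(a, p(p(0)), p(c)), p(p(0)), 0), p(p(0)), m(p(c), p(p(0)), p(q(a)))))   [R5 at 1]
2. q(m(m(m(a, p(p(0)), p(c)), p(p(0)), 0), p(p(0)), m(p(c), p(p(0)), p(q(a)))))  →  q(m(m(a, p(p(0)), p(c)), p(p(0)), 0))   [R5 at 1]
3. q(m(m(a, p(p(0)), p(c)), p(p(0)), 0))  →  q(m(a, p(p(0)), p(c)))   [R5 at 1]
4. q(m(a, p(p(0)), p(c)))  →  q(a)   [R5 at 1]
5. q(a)  →  c   [R3 at ε]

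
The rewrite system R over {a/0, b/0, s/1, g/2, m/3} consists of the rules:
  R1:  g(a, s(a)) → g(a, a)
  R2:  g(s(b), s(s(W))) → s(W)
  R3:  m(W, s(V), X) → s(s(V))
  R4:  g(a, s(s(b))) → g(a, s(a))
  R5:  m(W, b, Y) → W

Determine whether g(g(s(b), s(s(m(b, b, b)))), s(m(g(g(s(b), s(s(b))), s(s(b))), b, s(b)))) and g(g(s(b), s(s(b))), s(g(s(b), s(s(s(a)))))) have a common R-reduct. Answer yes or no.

Reduce t₁ = g(g(s(b), s(s(m(b, b, b)))), s(m(g(g(s(b), s(s(b))), s(s(b))), b, s(b)))):
1. g(g(s(b), s(s(m(b, b, b)))), s(m(g(g(s(b), s(s(b))), s(s(b))), b, s(b))))  →  g(s(m(b, b, b)), s(m(g(g(s(b), s(s(b))), s(s(b))), b, s(b))))   [R2 at 1]
2. g(s(m(b, b, b)), s(m(g(g(s(b), s(s(b))), s(s(b))), b, s(b))))  →  g(s(b), s(m(g(g(s(b), s(s(b))), s(s(b))), b, s(b))))   [R5 at 1.1]
3. g(s(b), s(m(g(g(s(b), s(s(b))), s(s(b))), b, s(b))))  →  g(s(b), s(g(g(s(b), s(s(b))), s(s(b)))))   [R5 at 2.1]
4. g(s(b), s(g(g(s(b), s(s(b))), s(s(b)))))  →  g(s(b), s(g(s(b), s(s(b)))))   [R2 at 2.1.1]
5. g(s(b), s(g(s(b), s(s(b)))))  →  g(s(b), s(s(b)))   [R2 at 2.1]
6. g(s(b), s(s(b)))  →  s(b)   [R2 at ε]

Reduce t₂ = g(g(s(b), s(s(b))), s(g(s(b), s(s(s(a)))))):
1. g(g(s(b), s(s(b))), s(g(s(b), s(s(s(a))))))  →  g(s(b), s(g(s(b), s(s(s(a))))))   [R2 at 1]
2. g(s(b), s(g(s(b), s(s(s(a))))))  →  g(s(b), s(s(s(a))))   [R2 at 2.1]
3. g(s(b), s(s(s(a))))  →  s(s(a))   [R2 at ε]

no — NF(t₁) = s(b), NF(t₂) = s(s(a))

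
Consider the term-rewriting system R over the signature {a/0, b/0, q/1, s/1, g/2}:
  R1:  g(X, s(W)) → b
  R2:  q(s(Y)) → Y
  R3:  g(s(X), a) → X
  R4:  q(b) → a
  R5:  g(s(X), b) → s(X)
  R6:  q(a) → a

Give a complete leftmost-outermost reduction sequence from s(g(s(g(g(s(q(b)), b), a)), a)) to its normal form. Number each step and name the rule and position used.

s(a)

1. s(g(s(g(g(s(q(b)), b), a)), a))  →  s(g(g(s(q(b)), b), a))   [R3 at 1]
2. s(g(g(s(q(b)), b), a))  →  s(g(s(q(b)), a))   [R5 at 1.1]
3. s(g(s(q(b)), a))  →  s(q(b))   [R3 at 1]
4. s(q(b))  →  s(a)   [R4 at 1]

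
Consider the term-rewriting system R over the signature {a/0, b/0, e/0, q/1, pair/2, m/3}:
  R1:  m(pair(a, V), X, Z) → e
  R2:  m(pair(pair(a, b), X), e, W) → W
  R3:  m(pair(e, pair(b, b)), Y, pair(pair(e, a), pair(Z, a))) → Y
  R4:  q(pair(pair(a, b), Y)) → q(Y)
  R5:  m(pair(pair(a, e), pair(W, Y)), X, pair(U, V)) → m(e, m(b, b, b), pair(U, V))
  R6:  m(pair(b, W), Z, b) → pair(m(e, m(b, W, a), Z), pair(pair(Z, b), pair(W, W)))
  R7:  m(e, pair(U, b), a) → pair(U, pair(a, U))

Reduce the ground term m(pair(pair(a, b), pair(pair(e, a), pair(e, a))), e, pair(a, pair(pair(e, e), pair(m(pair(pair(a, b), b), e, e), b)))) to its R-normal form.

pair(a, pair(pair(e, e), pair(e, b)))

1. m(pair(pair(a, b), pair(pair(e, a), pair(e, a))), e, pair(a, pair(pair(e, e), pair(m(pair(pair(a, b), b), e, e), b))))  →  pair(a, pair(pair(e, e), pair(m(pair(pair(a, b), b), e, e), b)))   [R2 at ε]
2. pair(a, pair(pair(e, e), pair(m(pair(pair(a, b), b), e, e), b)))  →  pair(a, pair(pair(e, e), pair(e, b)))   [R2 at 2.2.1]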